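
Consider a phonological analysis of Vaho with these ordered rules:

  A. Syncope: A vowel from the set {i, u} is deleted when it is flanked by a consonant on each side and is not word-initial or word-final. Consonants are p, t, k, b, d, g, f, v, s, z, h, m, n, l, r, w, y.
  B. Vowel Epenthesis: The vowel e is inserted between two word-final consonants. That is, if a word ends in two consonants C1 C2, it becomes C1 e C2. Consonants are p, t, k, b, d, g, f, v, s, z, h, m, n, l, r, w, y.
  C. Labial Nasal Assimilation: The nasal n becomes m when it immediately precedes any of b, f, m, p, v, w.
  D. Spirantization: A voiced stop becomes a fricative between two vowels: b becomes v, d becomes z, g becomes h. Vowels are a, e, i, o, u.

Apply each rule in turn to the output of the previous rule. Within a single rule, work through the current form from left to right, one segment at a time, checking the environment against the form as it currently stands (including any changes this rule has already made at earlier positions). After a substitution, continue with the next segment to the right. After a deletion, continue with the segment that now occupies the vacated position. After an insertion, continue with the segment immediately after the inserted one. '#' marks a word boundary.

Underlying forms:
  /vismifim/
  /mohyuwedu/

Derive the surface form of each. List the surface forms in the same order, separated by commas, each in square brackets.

/vismifim/:
  A Syncope: [vismifim] → [vsmfm]
  B Vowel Epenthesis: [vsmfm] → [vsmfem]
  C Labial Nasal Assimilation: no change — [vsmfem]
  D Spirantization: no change — [vsmfem]
/mohyuwedu/:
  A Syncope: [mohyuwedu] → [mohywedu]
  B Vowel Epenthesis: no change — [mohywedu]
  C Labial Nasal Assimilation: no change — [mohywedu]
  D Spirantization: [mohywedu] → [mohywezu]

[vsmfem], [mohywezu]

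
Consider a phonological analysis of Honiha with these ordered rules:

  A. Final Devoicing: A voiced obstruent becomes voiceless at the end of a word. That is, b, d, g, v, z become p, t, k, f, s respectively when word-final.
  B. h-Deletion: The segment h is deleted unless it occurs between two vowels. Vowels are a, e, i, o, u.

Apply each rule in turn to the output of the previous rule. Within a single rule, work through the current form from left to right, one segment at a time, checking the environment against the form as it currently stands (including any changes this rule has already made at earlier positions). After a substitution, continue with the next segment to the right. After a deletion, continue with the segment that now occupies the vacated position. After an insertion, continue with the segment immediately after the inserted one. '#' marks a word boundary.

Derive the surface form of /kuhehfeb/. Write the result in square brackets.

A Final Devoicing: [kuhehfeb] → [kuhehfep]
B h-Deletion: [kuhehfep] → [kuhefep]

[kuhefep]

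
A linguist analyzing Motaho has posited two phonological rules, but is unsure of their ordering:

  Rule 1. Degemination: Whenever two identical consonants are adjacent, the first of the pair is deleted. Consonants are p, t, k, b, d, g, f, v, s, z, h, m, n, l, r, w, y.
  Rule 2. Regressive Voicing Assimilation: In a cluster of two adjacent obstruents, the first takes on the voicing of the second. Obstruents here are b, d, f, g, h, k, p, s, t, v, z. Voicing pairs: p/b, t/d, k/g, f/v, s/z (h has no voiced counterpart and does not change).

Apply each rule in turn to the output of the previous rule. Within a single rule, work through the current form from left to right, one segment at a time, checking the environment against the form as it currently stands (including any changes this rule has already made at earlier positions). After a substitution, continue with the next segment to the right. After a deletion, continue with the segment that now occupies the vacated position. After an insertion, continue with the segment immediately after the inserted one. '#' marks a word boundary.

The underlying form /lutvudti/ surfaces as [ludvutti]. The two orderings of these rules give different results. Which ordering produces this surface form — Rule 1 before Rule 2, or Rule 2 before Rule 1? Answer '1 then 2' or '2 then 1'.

Order 1 then 2:
  1 Degemination: no change — [lutvudti]
  2 Regressive Voicing Assimilation: [lutvudti] → [ludvutti]
  result: [ludvutti]
Order 2 then 1:
  2 Regressive Voicing Assimilation: [lutvudti] → [ludvutti]
  1 Degemination: [ludvutti] → [ludvuti]
  result: [ludvuti]

1 then 2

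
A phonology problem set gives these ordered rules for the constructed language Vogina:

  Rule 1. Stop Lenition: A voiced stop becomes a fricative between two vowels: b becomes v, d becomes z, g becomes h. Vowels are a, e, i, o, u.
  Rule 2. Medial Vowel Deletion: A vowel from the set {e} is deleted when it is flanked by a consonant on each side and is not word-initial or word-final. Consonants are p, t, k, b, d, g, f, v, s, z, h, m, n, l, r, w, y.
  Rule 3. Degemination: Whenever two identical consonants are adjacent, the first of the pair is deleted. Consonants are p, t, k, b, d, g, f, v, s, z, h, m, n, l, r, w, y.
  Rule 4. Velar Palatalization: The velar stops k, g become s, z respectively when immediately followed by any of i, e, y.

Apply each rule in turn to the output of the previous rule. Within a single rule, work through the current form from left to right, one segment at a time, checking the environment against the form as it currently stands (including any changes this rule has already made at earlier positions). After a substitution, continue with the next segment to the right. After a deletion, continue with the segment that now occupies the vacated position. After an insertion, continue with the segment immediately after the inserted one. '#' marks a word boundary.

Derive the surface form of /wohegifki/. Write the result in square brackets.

[wohifsi]

Rule 1 Stop Lenition: [wohegifki] → [wohehifki]
Rule 2 Medial Vowel Deletion: [wohehifki] → [wohhifki]
Rule 3 Degemination: [wohhifki] → [wohifki]
Rule 4 Velar Palatalization: [wohifki] → [wohifsi]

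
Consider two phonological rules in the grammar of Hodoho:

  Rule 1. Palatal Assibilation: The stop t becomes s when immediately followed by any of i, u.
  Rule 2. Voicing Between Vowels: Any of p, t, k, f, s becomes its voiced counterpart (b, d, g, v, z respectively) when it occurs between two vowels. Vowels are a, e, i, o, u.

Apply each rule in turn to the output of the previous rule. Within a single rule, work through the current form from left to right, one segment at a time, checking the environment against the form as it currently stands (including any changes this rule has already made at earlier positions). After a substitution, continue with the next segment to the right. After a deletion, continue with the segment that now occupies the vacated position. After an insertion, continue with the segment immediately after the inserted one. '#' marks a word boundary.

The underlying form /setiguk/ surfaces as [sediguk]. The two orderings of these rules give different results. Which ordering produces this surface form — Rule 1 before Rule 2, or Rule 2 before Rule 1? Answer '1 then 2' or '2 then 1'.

Order 1 then 2:
  1 Palatal Assibilation: [setiguk] → [sesiguk]
  2 Voicing Between Vowels: [sesiguk] → [seziguk]
  result: [seziguk]
Order 2 then 1:
  2 Voicing Between Vowels: [setiguk] → [sediguk]
  1 Palatal Assibilation: no change — [sediguk]
  result: [sediguk]

2 then 1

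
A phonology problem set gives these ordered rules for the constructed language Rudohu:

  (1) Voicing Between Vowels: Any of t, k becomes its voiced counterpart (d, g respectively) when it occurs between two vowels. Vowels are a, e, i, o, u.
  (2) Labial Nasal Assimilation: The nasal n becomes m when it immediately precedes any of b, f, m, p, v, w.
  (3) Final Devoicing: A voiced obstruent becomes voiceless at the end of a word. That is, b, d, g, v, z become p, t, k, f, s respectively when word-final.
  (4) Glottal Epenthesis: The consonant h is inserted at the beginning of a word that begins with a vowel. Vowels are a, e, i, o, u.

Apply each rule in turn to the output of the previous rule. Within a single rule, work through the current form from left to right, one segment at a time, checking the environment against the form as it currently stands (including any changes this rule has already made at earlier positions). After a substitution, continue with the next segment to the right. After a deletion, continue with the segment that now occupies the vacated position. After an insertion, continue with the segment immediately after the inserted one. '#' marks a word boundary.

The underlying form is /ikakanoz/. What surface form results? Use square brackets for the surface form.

(1) Voicing Between Vowels: [ikakanoz] → [igaganoz]
(2) Labial Nasal Assimilation: no change — [igaganoz]
(3) Final Devoicing: [igaganoz] → [igaganos]
(4) Glottal Epenthesis: [igaganos] → [higaganos]

[higaganos]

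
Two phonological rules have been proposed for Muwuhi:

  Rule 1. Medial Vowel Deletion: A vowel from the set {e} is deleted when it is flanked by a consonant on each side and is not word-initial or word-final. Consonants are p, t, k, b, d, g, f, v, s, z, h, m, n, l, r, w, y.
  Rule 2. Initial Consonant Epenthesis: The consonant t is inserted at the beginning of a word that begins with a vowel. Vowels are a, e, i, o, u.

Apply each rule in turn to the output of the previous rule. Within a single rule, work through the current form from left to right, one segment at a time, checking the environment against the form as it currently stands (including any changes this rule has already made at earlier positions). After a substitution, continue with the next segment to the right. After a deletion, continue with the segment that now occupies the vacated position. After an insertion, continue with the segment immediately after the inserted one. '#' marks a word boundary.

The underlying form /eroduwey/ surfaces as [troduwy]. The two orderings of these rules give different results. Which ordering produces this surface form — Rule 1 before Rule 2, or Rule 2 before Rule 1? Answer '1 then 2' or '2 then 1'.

Order 1 then 2:
  1 Medial Vowel Deletion: [eroduwey] → [eroduwy]
  2 Initial Consonant Epenthesis: [eroduwy] → [teroduwy]
  result: [teroduwy]
Order 2 then 1:
  2 Initial Consonant Epenthesis: [eroduwey] → [teroduwey]
  1 Medial Vowel Deletion: [teroduwey] → [troduwy]
  result: [troduwy]

2 then 1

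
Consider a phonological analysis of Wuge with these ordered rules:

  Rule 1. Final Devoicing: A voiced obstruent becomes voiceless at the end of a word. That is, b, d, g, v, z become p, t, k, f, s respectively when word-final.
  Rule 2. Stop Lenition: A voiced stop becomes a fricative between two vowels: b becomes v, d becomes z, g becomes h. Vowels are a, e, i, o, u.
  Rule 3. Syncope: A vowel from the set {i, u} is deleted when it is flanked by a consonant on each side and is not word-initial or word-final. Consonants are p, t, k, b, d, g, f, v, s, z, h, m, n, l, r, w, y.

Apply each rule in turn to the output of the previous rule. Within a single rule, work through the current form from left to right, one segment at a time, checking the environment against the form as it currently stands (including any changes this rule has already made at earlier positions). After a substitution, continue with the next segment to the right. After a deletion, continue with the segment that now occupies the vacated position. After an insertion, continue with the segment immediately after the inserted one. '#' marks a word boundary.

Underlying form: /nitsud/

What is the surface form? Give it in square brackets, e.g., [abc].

Rule 1 Final Devoicing: [nitsud] → [nitsut]
Rule 2 Stop Lenition: no change — [nitsut]
Rule 3 Syncope: [nitsut] → [ntst]

[ntst]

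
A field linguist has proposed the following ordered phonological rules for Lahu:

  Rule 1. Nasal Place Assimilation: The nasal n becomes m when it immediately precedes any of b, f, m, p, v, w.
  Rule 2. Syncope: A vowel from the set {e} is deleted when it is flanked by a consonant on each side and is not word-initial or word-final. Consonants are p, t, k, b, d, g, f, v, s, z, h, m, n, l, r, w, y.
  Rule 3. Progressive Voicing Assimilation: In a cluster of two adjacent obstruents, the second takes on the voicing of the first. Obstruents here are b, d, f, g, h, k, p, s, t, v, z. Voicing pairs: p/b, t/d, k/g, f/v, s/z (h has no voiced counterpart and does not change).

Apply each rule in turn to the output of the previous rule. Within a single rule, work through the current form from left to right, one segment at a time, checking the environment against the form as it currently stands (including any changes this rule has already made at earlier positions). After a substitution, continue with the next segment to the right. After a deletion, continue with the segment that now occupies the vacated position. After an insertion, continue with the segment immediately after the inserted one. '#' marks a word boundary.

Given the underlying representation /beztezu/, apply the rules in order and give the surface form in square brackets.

[bzdzu]

Rule 1 Nasal Place Assimilation: no change — [beztezu]
Rule 2 Syncope: [beztezu] → [bztzu]
Rule 3 Progressive Voicing Assimilation: [bztzu] → [bzdzu]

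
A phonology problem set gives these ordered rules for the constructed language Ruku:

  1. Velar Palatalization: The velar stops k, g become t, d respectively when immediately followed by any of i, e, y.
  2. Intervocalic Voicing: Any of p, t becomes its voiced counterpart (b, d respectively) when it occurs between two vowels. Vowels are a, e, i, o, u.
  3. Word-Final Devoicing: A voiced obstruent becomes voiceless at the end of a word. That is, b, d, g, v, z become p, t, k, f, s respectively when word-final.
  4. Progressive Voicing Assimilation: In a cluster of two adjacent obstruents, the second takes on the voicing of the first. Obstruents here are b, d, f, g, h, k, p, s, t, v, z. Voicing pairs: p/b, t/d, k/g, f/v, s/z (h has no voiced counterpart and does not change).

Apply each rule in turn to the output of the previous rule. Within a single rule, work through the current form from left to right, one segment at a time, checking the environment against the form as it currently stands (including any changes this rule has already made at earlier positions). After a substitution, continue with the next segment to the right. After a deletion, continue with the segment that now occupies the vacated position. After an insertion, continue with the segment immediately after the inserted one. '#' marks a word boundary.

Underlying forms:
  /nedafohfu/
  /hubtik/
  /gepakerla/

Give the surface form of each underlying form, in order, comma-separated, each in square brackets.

[nedafohfu], [hubdik], [debaderla]

/nedafohfu/:
  1 Velar Palatalization: no change — [nedafohfu]
  2 Intervocalic Voicing: no change — [nedafohfu]
  3 Word-Final Devoicing: no change — [nedafohfu]
  4 Progressive Voicing Assimilation: no change — [nedafohfu]
/hubtik/:
  1 Velar Palatalization: no change — [hubtik]
  2 Intervocalic Voicing: no change — [hubtik]
  3 Word-Final Devoicing: no change — [hubtik]
  4 Progressive Voicing Assimilation: [hubtik] → [hubdik]
/gepakerla/:
  1 Velar Palatalization: [gepakerla] → [depaterla]
  2 Intervocalic Voicing: [depaterla] → [debaderla]
  3 Word-Final Devoicing: no change — [debaderla]
  4 Progressive Voicing Assimilation: no change — [debaderla]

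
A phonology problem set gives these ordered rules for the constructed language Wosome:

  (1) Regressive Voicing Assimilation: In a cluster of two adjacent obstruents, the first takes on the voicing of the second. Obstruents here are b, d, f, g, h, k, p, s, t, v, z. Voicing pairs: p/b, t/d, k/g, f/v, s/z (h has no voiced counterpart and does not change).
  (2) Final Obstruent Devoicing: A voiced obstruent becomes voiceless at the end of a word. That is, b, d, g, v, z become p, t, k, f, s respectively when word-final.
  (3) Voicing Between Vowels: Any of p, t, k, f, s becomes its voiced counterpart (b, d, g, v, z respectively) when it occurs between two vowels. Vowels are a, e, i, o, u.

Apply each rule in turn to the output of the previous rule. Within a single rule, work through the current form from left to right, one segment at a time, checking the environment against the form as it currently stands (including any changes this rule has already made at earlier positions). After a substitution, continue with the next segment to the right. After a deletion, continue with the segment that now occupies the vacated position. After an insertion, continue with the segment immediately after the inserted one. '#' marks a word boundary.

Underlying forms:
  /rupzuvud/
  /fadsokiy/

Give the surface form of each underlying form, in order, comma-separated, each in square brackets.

[rubzuvut], [fatsogiy]

/rupzuvud/:
  (1) Regressive Voicing Assimilation: [rupzuvud] → [rubzuvud]
  (2) Final Obstruent Devoicing: [rubzuvud] → [rubzuvut]
  (3) Voicing Between Vowels: no change — [rubzuvut]
/fadsokiy/:
  (1) Regressive Voicing Assimilation: [fadsokiy] → [fatsokiy]
  (2) Final Obstruent Devoicing: no change — [fatsokiy]
  (3) Voicing Between Vowels: [fatsokiy] → [fatsogiy]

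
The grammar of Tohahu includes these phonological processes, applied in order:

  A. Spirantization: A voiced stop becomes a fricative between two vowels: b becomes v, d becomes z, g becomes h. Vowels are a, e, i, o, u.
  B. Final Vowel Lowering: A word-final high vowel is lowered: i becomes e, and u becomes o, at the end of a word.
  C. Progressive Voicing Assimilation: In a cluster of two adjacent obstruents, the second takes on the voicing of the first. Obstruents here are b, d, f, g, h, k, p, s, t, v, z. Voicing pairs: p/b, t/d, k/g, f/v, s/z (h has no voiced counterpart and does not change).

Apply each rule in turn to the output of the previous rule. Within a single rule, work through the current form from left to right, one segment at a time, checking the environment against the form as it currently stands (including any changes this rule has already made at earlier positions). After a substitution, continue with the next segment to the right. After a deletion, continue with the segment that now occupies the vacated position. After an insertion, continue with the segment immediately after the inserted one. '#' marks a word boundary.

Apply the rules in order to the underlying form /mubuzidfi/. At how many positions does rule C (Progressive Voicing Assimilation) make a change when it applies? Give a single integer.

A Spirantization: [mubuzidfi] → [muvuzidfi]
B Final Vowel Lowering: [muvuzidfi] → [muvuzidfe]
C Progressive Voicing Assimilation: [muvuzidfe] → [muvuzidve]
Rule C changed 1 position(s).

1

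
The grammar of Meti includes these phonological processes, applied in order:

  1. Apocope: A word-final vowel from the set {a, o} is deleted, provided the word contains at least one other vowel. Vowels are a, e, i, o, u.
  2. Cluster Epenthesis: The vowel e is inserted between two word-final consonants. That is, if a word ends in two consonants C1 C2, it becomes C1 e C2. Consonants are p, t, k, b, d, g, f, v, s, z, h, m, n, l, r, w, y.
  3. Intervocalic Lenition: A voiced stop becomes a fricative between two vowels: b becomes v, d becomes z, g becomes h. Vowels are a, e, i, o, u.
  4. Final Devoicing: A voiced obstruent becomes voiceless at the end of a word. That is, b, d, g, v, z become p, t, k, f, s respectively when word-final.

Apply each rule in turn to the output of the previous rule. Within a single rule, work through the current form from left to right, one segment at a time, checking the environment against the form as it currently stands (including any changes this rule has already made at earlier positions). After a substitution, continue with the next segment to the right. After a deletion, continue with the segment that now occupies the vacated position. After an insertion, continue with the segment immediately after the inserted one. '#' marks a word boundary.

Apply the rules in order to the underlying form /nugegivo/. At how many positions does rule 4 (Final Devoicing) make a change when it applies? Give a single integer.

1

1 Apocope: [nugegivo] → [nugegiv]
2 Cluster Epenthesis: no change — [nugegiv]
3 Intervocalic Lenition: [nugegiv] → [nuhehiv]
4 Final Devoicing: [nuhehiv] → [nuhehif]
Rule 4 changed 1 position(s).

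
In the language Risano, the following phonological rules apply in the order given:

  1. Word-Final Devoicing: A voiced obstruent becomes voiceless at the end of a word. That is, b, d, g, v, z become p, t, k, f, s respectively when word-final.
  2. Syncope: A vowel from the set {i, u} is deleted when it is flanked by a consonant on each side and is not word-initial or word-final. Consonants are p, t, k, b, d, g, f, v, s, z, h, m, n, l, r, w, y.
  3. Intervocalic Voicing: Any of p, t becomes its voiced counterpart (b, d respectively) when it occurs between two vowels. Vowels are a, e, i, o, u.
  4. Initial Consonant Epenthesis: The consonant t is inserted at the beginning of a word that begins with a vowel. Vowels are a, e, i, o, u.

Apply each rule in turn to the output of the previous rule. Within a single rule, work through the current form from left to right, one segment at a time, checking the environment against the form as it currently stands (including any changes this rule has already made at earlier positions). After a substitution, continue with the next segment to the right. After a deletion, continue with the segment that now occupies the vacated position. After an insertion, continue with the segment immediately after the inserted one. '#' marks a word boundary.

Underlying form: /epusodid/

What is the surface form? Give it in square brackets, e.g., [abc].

[tepsodt]

1 Word-Final Devoicing: [epusodid] → [epusodit]
2 Syncope: [epusodit] → [epsodt]
3 Intervocalic Voicing: no change — [epsodt]
4 Initial Consonant Epenthesis: [epsodt] → [tepsodt]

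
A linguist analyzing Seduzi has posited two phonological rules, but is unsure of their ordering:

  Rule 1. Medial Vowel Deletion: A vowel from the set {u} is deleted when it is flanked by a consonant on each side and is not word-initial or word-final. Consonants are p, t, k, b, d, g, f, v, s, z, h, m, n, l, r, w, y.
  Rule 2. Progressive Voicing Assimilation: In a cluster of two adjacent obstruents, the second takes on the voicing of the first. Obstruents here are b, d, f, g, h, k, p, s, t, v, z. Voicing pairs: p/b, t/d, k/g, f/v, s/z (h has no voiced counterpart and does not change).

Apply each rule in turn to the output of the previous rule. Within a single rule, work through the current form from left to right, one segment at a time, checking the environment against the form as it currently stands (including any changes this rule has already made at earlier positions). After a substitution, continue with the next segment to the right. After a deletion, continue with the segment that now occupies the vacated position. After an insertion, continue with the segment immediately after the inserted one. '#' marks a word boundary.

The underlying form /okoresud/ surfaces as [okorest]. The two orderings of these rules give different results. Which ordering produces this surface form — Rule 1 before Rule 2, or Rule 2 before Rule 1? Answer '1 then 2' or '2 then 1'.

Order 1 then 2:
  1 Medial Vowel Deletion: [okoresud] → [okoresd]
  2 Progressive Voicing Assimilation: [okoresd] → [okorest]
  result: [okorest]
Order 2 then 1:
  2 Progressive Voicing Assimilation: no change — [okoresud]
  1 Medial Vowel Deletion: [okoresud] → [okoresd]
  result: [okoresd]

1 then 2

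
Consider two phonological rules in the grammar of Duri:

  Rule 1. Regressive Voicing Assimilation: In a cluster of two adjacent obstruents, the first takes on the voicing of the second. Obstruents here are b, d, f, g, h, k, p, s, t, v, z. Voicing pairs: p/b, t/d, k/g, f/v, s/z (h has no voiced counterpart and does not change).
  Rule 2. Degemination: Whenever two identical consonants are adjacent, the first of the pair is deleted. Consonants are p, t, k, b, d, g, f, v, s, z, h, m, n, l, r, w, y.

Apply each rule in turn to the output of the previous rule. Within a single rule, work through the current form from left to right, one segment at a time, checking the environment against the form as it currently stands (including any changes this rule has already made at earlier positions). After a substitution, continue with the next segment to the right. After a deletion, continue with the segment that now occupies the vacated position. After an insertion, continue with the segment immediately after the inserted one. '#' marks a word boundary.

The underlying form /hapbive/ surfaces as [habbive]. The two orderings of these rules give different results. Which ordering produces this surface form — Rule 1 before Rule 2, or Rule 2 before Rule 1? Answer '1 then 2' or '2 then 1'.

2 then 1

Order 1 then 2:
  1 Regressive Voicing Assimilation: [hapbive] → [habbive]
  2 Degemination: [habbive] → [habive]
  result: [habive]
Order 2 then 1:
  2 Degemination: no change — [hapbive]
  1 Regressive Voicing Assimilation: [hapbive] → [habbive]
  result: [habbive]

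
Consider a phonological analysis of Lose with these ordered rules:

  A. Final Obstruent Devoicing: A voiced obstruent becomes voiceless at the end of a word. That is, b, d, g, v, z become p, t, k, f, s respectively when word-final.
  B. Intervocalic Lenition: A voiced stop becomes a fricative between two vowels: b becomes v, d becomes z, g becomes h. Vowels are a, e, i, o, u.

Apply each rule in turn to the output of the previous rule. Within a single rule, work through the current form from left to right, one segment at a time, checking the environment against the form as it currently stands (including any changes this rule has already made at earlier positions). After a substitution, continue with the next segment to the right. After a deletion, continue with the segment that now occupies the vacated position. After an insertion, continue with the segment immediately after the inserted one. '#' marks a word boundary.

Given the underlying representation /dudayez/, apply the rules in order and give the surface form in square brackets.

[duzayes]

A Final Obstruent Devoicing: [dudayez] → [dudayes]
B Intervocalic Lenition: [dudayes] → [duzayes]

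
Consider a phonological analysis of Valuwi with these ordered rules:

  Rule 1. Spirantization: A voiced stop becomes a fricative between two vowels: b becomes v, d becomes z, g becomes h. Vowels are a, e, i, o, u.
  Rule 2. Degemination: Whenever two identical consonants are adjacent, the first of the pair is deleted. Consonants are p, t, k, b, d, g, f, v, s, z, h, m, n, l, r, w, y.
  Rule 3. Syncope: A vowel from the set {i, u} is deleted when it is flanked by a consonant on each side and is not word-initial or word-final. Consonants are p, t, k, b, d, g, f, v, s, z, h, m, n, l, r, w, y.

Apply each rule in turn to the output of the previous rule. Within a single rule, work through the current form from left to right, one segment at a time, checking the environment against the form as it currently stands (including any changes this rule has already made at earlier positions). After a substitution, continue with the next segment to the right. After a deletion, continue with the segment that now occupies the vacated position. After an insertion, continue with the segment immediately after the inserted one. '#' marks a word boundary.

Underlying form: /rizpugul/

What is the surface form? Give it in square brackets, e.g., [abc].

Rule 1 Spirantization: [rizpugul] → [rizpuhul]
Rule 2 Degemination: no change — [rizpuhul]
Rule 3 Syncope: [rizpuhul] → [rzphl]

[rzphl]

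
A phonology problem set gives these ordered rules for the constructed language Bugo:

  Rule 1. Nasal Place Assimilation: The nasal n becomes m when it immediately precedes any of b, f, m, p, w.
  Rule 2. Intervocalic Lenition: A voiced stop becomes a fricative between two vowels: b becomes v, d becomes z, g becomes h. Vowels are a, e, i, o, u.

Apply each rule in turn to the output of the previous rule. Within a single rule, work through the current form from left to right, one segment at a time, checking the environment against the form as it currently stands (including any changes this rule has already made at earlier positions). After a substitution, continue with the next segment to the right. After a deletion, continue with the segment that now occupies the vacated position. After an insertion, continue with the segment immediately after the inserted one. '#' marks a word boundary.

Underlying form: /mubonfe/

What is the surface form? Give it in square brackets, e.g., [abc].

Rule 1 Nasal Place Assimilation: [mubonfe] → [mubomfe]
Rule 2 Intervocalic Lenition: [mubomfe] → [muvomfe]

[muvomfe]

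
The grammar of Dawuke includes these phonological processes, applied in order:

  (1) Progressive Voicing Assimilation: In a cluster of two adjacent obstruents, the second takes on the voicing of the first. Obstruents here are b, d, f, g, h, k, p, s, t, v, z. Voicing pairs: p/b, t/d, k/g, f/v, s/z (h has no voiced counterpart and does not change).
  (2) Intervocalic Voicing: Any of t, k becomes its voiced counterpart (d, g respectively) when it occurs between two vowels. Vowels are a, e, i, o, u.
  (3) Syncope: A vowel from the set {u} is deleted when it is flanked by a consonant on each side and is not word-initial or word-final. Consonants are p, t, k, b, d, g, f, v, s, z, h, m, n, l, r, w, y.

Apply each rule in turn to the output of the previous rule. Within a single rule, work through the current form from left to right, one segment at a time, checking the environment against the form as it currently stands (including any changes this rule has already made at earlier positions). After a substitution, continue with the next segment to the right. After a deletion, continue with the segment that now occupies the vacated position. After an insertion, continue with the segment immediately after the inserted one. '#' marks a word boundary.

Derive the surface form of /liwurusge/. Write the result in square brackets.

[liwrske]

(1) Progressive Voicing Assimilation: [liwurusge] → [liwuruske]
(2) Intervocalic Voicing: no change — [liwuruske]
(3) Syncope: [liwuruske] → [liwrske]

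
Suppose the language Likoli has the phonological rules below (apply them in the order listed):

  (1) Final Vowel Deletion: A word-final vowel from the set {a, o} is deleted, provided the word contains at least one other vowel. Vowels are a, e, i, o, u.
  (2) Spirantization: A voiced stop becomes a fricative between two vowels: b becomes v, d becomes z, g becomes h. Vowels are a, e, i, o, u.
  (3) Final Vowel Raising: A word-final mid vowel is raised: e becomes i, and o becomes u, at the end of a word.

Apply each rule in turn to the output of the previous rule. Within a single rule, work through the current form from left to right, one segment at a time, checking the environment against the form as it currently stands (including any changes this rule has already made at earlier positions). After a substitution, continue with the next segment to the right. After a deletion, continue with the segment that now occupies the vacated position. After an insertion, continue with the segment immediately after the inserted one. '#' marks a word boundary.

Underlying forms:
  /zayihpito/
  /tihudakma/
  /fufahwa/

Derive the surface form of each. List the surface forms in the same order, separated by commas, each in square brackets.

[zayihpit], [tihuzakm], [fufahw]

/zayihpito/:
  (1) Final Vowel Deletion: [zayihpito] → [zayihpit]
  (2) Spirantization: no change — [zayihpit]
  (3) Final Vowel Raising: no change — [zayihpit]
/tihudakma/:
  (1) Final Vowel Deletion: [tihudakma] → [tihudakm]
  (2) Spirantization: [tihudakm] → [tihuzakm]
  (3) Final Vowel Raising: no change — [tihuzakm]
/fufahwa/:
  (1) Final Vowel Deletion: [fufahwa] → [fufahw]
  (2) Spirantization: no change — [fufahw]
  (3) Final Vowel Raising: no change — [fufahw]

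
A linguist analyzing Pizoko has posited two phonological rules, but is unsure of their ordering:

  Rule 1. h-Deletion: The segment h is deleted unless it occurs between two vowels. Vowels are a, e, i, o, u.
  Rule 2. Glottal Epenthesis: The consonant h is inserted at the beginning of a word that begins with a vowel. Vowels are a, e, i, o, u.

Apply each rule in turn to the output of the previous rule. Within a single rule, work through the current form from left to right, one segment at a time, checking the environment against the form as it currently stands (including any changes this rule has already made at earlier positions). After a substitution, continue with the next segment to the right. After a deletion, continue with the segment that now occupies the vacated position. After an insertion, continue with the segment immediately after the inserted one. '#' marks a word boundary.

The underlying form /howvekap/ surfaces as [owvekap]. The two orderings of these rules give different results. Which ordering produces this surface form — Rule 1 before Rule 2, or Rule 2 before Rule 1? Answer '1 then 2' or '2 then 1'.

2 then 1

Order 1 then 2:
  1 h-Deletion: [howvekap] → [owvekap]
  2 Glottal Epenthesis: [owvekap] → [howvekap]
  result: [howvekap]
Order 2 then 1:
  2 Glottal Epenthesis: no change — [howvekap]
  1 h-Deletion: [howvekap] → [owvekap]
  result: [owvekap]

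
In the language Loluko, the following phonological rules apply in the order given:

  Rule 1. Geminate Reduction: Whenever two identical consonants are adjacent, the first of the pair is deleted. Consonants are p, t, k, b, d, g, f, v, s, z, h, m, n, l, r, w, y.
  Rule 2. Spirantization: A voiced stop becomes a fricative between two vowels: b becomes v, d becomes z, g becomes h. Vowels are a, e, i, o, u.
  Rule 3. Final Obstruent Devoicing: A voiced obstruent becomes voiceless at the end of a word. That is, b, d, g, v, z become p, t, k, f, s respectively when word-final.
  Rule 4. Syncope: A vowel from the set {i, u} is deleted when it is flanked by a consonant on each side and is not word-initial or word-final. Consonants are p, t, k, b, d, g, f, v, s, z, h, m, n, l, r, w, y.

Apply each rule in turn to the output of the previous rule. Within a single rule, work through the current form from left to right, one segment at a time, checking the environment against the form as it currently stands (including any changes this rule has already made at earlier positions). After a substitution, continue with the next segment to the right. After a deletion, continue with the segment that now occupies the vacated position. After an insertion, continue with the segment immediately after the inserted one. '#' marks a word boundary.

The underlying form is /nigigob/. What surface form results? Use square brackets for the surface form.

[nhhop]

Rule 1 Geminate Reduction: no change — [nigigob]
Rule 2 Spirantization: [nigigob] → [nihihob]
Rule 3 Final Obstruent Devoicing: [nihihob] → [nihihop]
Rule 4 Syncope: [nihihop] → [nhhop]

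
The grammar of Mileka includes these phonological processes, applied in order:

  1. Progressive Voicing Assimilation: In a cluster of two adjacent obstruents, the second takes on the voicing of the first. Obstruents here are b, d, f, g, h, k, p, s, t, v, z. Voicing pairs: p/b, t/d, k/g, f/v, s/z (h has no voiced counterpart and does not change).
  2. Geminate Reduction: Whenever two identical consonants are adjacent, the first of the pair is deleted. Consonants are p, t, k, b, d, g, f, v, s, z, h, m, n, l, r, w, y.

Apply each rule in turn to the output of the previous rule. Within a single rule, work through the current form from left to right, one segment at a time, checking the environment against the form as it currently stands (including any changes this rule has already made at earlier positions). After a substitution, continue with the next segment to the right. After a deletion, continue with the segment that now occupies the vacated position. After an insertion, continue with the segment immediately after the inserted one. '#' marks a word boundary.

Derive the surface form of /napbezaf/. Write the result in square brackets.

[napezaf]

1 Progressive Voicing Assimilation: [napbezaf] → [nappezaf]
2 Geminate Reduction: [nappezaf] → [napezaf]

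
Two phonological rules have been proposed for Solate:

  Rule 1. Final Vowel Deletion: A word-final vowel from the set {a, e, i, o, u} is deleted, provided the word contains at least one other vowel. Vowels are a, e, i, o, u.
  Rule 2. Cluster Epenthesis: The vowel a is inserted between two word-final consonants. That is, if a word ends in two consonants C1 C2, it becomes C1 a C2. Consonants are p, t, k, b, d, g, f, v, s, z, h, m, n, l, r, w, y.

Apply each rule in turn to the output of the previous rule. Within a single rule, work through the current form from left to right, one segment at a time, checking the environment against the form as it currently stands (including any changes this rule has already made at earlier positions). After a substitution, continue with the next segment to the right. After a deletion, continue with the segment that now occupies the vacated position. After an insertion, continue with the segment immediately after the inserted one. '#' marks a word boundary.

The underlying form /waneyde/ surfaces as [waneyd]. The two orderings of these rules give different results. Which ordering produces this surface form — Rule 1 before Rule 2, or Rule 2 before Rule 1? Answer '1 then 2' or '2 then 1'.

Order 1 then 2:
  1 Final Vowel Deletion: [waneyde] → [waneyd]
  2 Cluster Epenthesis: [waneyd] → [waneyad]
  result: [waneyad]
Order 2 then 1:
  2 Cluster Epenthesis: no change — [waneyde]
  1 Final Vowel Deletion: [waneyde] → [waneyd]
  result: [waneyd]

2 then 1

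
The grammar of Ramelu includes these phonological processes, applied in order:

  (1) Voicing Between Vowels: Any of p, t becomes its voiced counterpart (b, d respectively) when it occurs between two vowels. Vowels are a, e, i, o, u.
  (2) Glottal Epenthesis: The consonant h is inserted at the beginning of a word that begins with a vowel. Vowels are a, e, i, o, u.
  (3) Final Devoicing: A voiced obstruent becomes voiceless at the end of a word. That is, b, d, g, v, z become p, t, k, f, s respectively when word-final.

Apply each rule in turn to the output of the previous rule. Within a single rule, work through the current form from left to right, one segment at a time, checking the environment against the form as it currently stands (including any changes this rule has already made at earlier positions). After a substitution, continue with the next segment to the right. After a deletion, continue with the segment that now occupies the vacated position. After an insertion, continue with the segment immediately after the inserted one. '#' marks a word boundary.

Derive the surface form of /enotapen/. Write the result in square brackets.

(1) Voicing Between Vowels: [enotapen] → [enodaben]
(2) Glottal Epenthesis: [enodaben] → [henodaben]
(3) Final Devoicing: no change — [henodaben]

[henodaben]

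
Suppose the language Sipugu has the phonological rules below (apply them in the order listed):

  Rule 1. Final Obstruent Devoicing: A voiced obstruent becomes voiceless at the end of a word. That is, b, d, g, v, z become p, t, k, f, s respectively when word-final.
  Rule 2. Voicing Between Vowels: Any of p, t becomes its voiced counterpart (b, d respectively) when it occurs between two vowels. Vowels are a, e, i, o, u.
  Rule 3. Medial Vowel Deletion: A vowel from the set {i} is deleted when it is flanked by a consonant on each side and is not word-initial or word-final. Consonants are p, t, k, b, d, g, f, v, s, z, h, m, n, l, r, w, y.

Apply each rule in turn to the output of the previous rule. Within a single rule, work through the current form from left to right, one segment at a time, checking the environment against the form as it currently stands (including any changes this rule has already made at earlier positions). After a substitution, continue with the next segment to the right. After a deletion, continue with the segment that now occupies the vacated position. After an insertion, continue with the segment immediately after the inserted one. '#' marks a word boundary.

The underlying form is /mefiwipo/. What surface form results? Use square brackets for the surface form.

Rule 1 Final Obstruent Devoicing: no change — [mefiwipo]
Rule 2 Voicing Between Vowels: [mefiwipo] → [mefiwibo]
Rule 3 Medial Vowel Deletion: [mefiwibo] → [mefwbo]

[mefwbo]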